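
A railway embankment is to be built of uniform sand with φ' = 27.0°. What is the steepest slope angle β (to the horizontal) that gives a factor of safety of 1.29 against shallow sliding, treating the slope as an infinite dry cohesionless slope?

β = 21.6°

For an infinite dry cohesionless slope FS = tanφ'/tanβ, so tanβ = tanφ' / FS.
tanβ = tan27.0° / 1.29 = 0.5095 / 1.29 = 0.3950
β = arctan(0.3950) = 21.55°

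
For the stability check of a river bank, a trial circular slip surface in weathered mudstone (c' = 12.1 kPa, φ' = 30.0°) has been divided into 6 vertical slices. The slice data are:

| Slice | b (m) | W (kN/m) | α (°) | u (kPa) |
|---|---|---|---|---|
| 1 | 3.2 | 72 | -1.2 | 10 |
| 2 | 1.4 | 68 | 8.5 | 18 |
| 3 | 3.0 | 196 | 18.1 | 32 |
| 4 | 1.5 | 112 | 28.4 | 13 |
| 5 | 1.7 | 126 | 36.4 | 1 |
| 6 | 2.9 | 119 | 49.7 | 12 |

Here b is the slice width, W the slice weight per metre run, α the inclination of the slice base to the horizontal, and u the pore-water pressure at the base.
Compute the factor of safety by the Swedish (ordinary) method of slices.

Ordinary method of slices: FS = Σ[c'·Δl_i + (W_i cosα_i − u_i·Δl_i)·tanφ'] / Σ W_i sinα_i, with Δl_i = b_i / cosα_i.
Slice 1: Δl = 3.2/cos(-1.2°) = 3.201 m; N'_1 = 72·cos(-1.2°) − 10·3.201 = 40.0; c'Δl = 38.73; W sinα = -1.5
Slice 2: Δl = 1.4/cos8.5° = 1.416 m; N'_2 = 68·cos8.5° − 18·1.416 = 41.8; c'Δl = 17.13; W sinα = 10.1
Slice 3: Δl = 3.0/cos18.1° = 3.156 m; N'_3 = 196·cos18.1° − 32·3.156 = 85.3; c'Δl = 38.19; W sinα = 60.9
Slice 4: Δl = 1.5/cos28.4° = 1.705 m; N'_4 = 112·cos28.4° − 13·1.705 = 76.4; c'Δl = 20.63; W sinα = 53.3
Slice 5: Δl = 1.7/cos36.4° = 2.112 m; N'_5 = 126·cos36.4° − 1·2.112 = 99.3; c'Δl = 25.56; W sinα = 74.8
Slice 6: Δl = 2.9/cos49.7° = 4.484 m; N'_6 = 119·cos49.7° − 12·4.484 = 23.2; c'Δl = 54.25; W sinα = 90.8
Σc'Δl = 194.5 kN/m; ΣN' = 365.9 kN/m; ΣW sinα = 288.2 kN/m
Resisting = 194.5 + 365.9·tan30.0° = 194.5 + 211.2 = 405.7 kN/m
FS = 405.7 / 288.2 = 1.408

FS = 1.41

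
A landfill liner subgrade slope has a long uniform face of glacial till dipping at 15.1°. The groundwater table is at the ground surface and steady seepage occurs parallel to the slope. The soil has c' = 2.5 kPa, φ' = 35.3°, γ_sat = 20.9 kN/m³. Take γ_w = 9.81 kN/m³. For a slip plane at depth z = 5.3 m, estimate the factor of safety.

With seepage parallel to the slope and the water table at the surface, the effective normal stress on the slip plane uses the buoyant unit weight γ' = γ_sat − γ_w while the driving shear stress uses γ_sat:
FS = [c' + γ' z cos²β tanφ'] / [γ_sat z sinβ cosβ]
γ' = 20.9 − 9.81 = 11.09 kN/m³
Numerator = 2.5 + 11.09·5.3·cos²15.1°·tan35.3° = 2.5 + 11.09·5.3·0.9321·0.7080 = 41.292 kPa
Denominator = 20.9·5.3·sin15.1°·cos15.1° = 20.9·5.3·0.2605·0.9655 = 27.860 kPa
FS = 41.292 / 27.860 = 1.482

FS = 1.48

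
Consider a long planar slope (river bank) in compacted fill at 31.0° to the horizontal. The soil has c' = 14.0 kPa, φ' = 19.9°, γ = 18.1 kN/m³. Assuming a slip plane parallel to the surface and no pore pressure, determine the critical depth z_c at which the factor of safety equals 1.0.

Setting FS = 1.00 in FS = [c' + γz cos²β tanφ'] / [γz sinβ cosβ] and solving for z:
z = c' / [γ cosβ (FS·sinβ − cosβ·tanφ')]
  = 14.0 / [18.1·cos31.0°·(1.00·sin31.0° − cos31.0°·tan19.9°)]
  = 14.0 / [18.1·0.8572·(1.00·0.5150 − 0.8572·0.3620)]
  = 14.0 / 3.1766 = 4.407 m

z_c = 4.41 m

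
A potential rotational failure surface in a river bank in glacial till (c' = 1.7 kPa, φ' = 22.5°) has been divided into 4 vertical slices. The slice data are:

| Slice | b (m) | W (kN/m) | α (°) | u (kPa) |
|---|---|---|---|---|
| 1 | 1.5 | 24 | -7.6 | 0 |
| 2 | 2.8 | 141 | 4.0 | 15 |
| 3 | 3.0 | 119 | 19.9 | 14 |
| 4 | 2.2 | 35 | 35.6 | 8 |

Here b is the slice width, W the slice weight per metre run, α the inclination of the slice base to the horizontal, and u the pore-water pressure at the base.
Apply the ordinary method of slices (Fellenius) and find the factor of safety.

FS = 1.46

Ordinary method of slices: FS = Σ[c'·Δl_i + (W_i cosα_i − u_i·Δl_i)·tanφ'] / Σ W_i sinα_i, with Δl_i = b_i / cosα_i.
Slice 1: Δl = 1.5/cos(-7.6°) = 1.513 m; N'_1 = 24·cos(-7.6°) − 0·1.513 = 23.8; c'Δl = 2.57; W sinα = -3.2
Slice 2: Δl = 2.8/cos4.0° = 2.807 m; N'_2 = 141·cos4.0° − 15·2.807 = 98.6; c'Δl = 4.77; W sinα = 9.8
Slice 3: Δl = 3.0/cos19.9° = 3.191 m; N'_3 = 119·cos19.9° − 14·3.191 = 67.2; c'Δl = 5.42; W sinα = 40.5
Slice 4: Δl = 2.2/cos35.6° = 2.706 m; N'_4 = 35·cos35.6° − 8·2.706 = 6.8; c'Δl = 4.60; W sinα = 20.4
Σc'Δl = 17.4 kN/m; ΣN' = 196.4 kN/m; ΣW sinα = 67.5 kN/m
Resisting = 17.4 + 196.4·tan22.5° = 17.4 + 81.3 = 98.7 kN/m
FS = 98.7 / 67.5 = 1.462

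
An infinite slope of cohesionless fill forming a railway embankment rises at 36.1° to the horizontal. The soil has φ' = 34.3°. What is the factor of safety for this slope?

For a dry cohesionless infinite slope the factor of safety is FS = tanφ' / tanβ.
FS = tan34.3° / tan36.1° = 0.6822 / 0.7292 = 0.935

FS = 0.94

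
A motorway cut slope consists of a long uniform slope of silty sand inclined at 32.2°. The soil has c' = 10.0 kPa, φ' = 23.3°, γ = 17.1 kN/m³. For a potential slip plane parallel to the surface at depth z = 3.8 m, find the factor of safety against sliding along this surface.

For an infinite slope with a slip plane parallel to the surface (no pore pressure): FS = [c' + γz cos²β tanφ'] / [γz sinβ cosβ].
γz = 17.1·3.8 = 64.98 kN/m²
Numerator = 10.0 + 64.98·cos²32.2°·tan23.3° = 10.0 + 64.98·0.7160·0.4307 = 30.038 kPa
Denominator = 64.98·sin32.2°·cos32.2° = 64.98·0.5329·0.8462 = 29.301 kPa
FS = 30.038 / 29.301 = 1.025

FS = 1.03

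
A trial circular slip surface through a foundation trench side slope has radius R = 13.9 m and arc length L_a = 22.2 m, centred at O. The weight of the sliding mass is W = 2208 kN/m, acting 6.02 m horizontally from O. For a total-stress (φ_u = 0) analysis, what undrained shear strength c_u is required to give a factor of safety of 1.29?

FS = c_u·L_a·R / (W·d), so c_u = FS·W·d / (L_a·R).
c_u = 1.29·2208·6.02 / (22.20·13.9) = 17146.9 / 308.58 = 55.57 kPa

c_u = 55.6 kPa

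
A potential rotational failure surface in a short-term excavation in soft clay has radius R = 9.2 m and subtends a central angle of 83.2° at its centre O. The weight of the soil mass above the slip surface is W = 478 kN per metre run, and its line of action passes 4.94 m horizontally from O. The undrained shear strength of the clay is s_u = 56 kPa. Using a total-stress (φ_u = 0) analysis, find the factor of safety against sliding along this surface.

Taking moments about the centre O, the resisting moment is provided by the undrained shear strength acting along the arc:
Arc length L_a = R·θ = 9.2·(83.2°·π/180) = 9.2·1.4521 = 13.36 m
M_R = s_u·L_a·R = 56·13.36·9.2 = 6882.8 kN·m/m
M_D = W·d = 478·4.94 = 2361.3 kN·m/m
FS = M_R / M_D = 6882.8 / 2361.3 = 2.915

FS = 2.91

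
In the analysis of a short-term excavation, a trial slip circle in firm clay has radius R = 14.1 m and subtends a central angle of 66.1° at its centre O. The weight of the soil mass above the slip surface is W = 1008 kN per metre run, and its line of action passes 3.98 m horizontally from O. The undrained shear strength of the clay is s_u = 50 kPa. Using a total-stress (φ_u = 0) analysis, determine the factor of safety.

FS = 2.86

Taking moments about the centre O, the resisting moment is provided by the undrained shear strength acting along the arc:
Arc length L_a = R·θ = 14.1·(66.1°·π/180) = 14.1·1.1537 = 16.27 m
M_R = s_u·L_a·R = 50·16.27·14.1 = 11468.0 kN·m/m
M_D = W·d = 1008·3.98 = 4011.8 kN·m/m
FS = M_R / M_D = 11468.0 / 4011.8 = 2.859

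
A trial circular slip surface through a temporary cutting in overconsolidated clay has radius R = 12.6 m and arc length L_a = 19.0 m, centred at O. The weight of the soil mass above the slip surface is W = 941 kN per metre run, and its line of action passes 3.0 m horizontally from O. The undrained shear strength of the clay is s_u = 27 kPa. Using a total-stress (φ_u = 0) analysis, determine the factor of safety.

Taking moments about the centre O, the resisting moment is provided by the undrained shear strength acting along the arc:
M_R = s_u·L_a·R = 27·19.00·12.6 = 6463.8 kN·m/m
M_D = W·d = 941·3.0 = 2823.0 kN·m/m
FS = M_R / M_D = 6463.8 / 2823.0 = 2.290

FS = 2.29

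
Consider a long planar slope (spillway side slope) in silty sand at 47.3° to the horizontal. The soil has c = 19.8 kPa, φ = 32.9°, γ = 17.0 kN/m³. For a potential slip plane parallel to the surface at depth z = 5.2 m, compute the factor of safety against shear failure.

For an infinite slope with a slip plane parallel to the surface (no pore pressure): FS = [c + γz cos²β tanφ] / [γz sinβ cosβ].
γz = 17.0·5.2 = 88.40 kN/m²
Numerator = 19.8 + 88.40·cos²47.3°·tan32.9° = 19.8 + 88.40·0.4599·0.6469 = 46.101 kPa
Denominator = 88.40·sin47.3°·cos47.3° = 88.40·0.7349·0.6782 = 44.058 kPa
FS = 46.101 / 44.058 = 1.046

FS = 1.05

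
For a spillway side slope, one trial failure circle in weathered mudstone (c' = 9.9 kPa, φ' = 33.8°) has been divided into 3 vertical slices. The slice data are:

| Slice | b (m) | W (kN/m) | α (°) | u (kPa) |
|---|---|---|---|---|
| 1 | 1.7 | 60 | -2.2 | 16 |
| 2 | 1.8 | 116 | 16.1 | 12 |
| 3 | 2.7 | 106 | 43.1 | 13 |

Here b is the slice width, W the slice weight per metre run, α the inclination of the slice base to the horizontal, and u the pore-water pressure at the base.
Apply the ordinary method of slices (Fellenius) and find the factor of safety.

Ordinary method of slices: FS = Σ[c'·Δl_i + (W_i cosα_i − u_i·Δl_i)·tanφ'] / Σ W_i sinα_i, with Δl_i = b_i / cosα_i.
Slice 1: Δl = 1.7/cos(-2.2°) = 1.701 m; N'_1 = 60·cos(-2.2°) − 16·1.701 = 32.7; c'Δl = 16.84; W sinα = -2.3
Slice 2: Δl = 1.8/cos16.1° = 1.873 m; N'_2 = 116·cos16.1° − 12·1.873 = 89.0; c'Δl = 18.55; W sinα = 32.2
Slice 3: Δl = 2.7/cos43.1° = 3.698 m; N'_3 = 106·cos43.1° − 13·3.698 = 29.3; c'Δl = 36.61; W sinα = 72.4
Σc'Δl = 72.0 kN/m; ΣN' = 151.0 kN/m; ΣW sinα = 102.3 kN/m
Resisting = 72.0 + 151.0·tan33.8° = 72.0 + 101.1 = 173.1 kN/m
FS = 173.1 / 102.3 = 1.692

FS = 1.69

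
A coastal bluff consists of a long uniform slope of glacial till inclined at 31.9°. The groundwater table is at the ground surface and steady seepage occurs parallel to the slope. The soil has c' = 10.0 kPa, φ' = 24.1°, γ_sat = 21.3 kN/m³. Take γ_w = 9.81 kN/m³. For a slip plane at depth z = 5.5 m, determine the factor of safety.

FS = 0.58

With seepage parallel to the slope and the water table at the surface, the effective normal stress on the slip plane uses the buoyant unit weight γ' = γ_sat − γ_w while the driving shear stress uses γ_sat:
FS = [c' + γ' z cos²β tanφ'] / [γ_sat z sinβ cosβ]
γ' = 21.3 − 9.81 = 11.49 kN/m³
Numerator = 10.0 + 11.49·5.5·cos²31.9°·tan24.1° = 10.0 + 11.49·5.5·0.7208·0.4473 = 30.375 kPa
Denominator = 21.3·5.5·sin31.9°·cos31.9° = 21.3·5.5·0.5284·0.8490 = 52.557 kPa
FS = 30.375 / 52.557 = 0.578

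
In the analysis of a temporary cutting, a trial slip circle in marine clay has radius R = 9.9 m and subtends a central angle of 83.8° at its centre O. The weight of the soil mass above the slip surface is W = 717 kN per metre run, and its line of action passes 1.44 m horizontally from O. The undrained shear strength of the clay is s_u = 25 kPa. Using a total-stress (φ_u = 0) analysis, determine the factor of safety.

Taking moments about the centre O, the resisting moment is provided by the undrained shear strength acting along the arc:
Arc length L_a = R·θ = 9.9·(83.8°·π/180) = 9.9·1.4626 = 14.48 m
M_R = s_u·L_a·R = 25·14.48·9.9 = 3583.7 kN·m/m
M_D = W·d = 717·1.44 = 1032.5 kN·m/m
FS = M_R / M_D = 3583.7 / 1032.5 = 3.471

FS = 3.47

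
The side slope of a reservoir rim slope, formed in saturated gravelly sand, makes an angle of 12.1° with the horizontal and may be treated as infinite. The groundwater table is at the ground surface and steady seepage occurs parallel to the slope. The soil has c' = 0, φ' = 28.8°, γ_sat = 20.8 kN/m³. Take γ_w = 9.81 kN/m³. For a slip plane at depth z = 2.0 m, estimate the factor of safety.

With seepage parallel to the slope and the water table at the surface, the effective normal stress on the slip plane uses the buoyant unit weight γ' = γ_sat − γ_w while the driving shear stress uses γ_sat:
FS = [c' + γ' z cos²β tanφ'] / [γ_sat z sinβ cosβ]
(For c' = 0 this reduces to FS = (γ'/γ_sat)·tanφ'/tanβ.)
γ' = 20.8 − 9.81 = 10.99 kN/m³
Numerator = 0.0 + 10.99·2.0·cos²12.1°·tan28.8° = 0.0 + 10.99·2.0·0.9561·0.5498 = 11.553 kPa
Denominator = 20.8·2.0·sin12.1°·cos12.1° = 20.8·2.0·0.2096·0.9778 = 8.526 kPa
FS = 11.553 / 8.526 = 1.355

FS = 1.35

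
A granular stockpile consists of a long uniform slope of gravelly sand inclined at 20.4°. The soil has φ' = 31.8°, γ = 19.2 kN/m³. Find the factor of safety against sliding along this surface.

For a dry cohesionless infinite slope the factor of safety is FS = tanφ' / tanβ.
FS = tan31.8° / tan20.4° = 0.6200 / 0.3719 = 1.667

FS = 1.67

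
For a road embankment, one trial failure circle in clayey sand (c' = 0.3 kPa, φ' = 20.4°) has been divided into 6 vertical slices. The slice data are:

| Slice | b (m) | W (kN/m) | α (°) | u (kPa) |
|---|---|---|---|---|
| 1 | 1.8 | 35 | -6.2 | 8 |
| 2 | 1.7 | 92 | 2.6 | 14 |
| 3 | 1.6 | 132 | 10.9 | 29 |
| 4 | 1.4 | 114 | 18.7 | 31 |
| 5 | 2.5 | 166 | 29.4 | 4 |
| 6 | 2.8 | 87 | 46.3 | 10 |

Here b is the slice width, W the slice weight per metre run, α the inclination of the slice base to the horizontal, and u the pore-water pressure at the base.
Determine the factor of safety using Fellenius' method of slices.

FS = 0.71

Ordinary method of slices: FS = Σ[c'·Δl_i + (W_i cosα_i − u_i·Δl_i)·tanφ'] / Σ W_i sinα_i, with Δl_i = b_i / cosα_i.
Slice 1: Δl = 1.8/cos(-6.2°) = 1.811 m; N'_1 = 35·cos(-6.2°) − 8·1.811 = 20.3; c'Δl = 0.54; W sinα = -3.8
Slice 2: Δl = 1.7/cos2.6° = 1.702 m; N'_2 = 92·cos2.6° − 14·1.702 = 68.1; c'Δl = 0.51; W sinα = 4.2
Slice 3: Δl = 1.6/cos10.9° = 1.629 m; N'_3 = 132·cos10.9° − 29·1.629 = 82.4; c'Δl = 0.49; W sinα = 25.0
Slice 4: Δl = 1.4/cos18.7° = 1.478 m; N'_4 = 114·cos18.7° − 31·1.478 = 62.2; c'Δl = 0.44; W sinα = 36.5
Slice 5: Δl = 2.5/cos29.4° = 2.870 m; N'_5 = 166·cos29.4° − 4·2.870 = 133.1; c'Δl = 0.86; W sinα = 81.5
Slice 6: Δl = 2.8/cos46.3° = 4.053 m; N'_6 = 87·cos46.3° − 10·4.053 = 19.6; c'Δl = 1.22; W sinα = 62.9
Σc'Δl = 4.1 kN/m; ΣN' = 385.6 kN/m; ΣW sinα = 206.3 kN/m
Resisting = 4.1 + 385.6·tan20.4° = 4.1 + 143.4 = 147.5 kN/m
FS = 147.5 / 206.3 = 0.715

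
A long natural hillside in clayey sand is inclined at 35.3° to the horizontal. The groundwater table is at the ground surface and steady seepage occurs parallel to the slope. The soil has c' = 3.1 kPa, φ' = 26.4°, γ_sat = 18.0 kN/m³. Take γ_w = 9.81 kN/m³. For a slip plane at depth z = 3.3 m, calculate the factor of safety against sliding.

FS = 0.43

With seepage parallel to the slope and the water table at the surface, the effective normal stress on the slip plane uses the buoyant unit weight γ' = γ_sat − γ_w while the driving shear stress uses γ_sat:
FS = [c' + γ' z cos²β tanφ'] / [γ_sat z sinβ cosβ]
γ' = 18.0 − 9.81 = 8.19 kN/m³
Numerator = 3.1 + 8.19·3.3·cos²35.3°·tan26.4° = 3.1 + 8.19·3.3·0.6661·0.4964 = 12.036 kPa
Denominator = 18.0·3.3·sin35.3°·cos35.3° = 18.0·3.3·0.5779·0.8161 = 28.014 kPa
FS = 12.036 / 28.014 = 0.430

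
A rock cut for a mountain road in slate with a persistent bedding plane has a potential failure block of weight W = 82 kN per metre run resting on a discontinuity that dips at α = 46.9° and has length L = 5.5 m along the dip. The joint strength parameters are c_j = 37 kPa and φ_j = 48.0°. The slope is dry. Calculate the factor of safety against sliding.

FS = 4.44

Resolving the block weight along and normal to the plane and applying the Mohr–Coulomb strength on the joint:
N' = W cosα = 82·cos46.9° = 56.0 kN/m
Driving force T = W sinα = 82·sin46.9° = 59.9 kN/m
Resisting force R = c_j·L + N'·tanφ_j = 37·5.5 + 56.0·tan48.0° = 203.5 + 62.2 = 265.7 kN/m
FS = R / T = 265.7 / 59.9 = 4.438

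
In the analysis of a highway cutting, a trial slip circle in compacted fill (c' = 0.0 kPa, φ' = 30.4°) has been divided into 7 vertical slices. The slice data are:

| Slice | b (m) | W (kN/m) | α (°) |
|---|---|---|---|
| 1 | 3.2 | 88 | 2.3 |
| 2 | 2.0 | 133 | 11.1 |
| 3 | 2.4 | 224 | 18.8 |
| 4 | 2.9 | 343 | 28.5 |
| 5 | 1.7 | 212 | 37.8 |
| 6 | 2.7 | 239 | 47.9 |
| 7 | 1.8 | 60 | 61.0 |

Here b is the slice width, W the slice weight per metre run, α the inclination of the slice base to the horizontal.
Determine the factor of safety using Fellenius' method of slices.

FS = 1.02

Ordinary method of slices: FS = Σ[c'·Δl_i + (W_i cosα_i)·tanφ'] / Σ W_i sinα_i, with Δl_i = b_i / cosα_i.
Slice 1: Δl = 3.2/cos2.3° = 3.203 m; N'_1 = 88·cos2.3° = 87.9; c'Δl = 0.00; W sinα = 3.5
Slice 2: Δl = 2.0/cos11.1° = 2.038 m; N'_2 = 133·cos11.1° = 130.5; c'Δl = 0.00; W sinα = 25.6
Slice 3: Δl = 2.4/cos18.8° = 2.535 m; N'_3 = 224·cos18.8° = 212.0; c'Δl = 0.00; W sinα = 72.2
Slice 4: Δl = 2.9/cos28.5° = 3.300 m; N'_4 = 343·cos28.5° = 301.4; c'Δl = 0.00; W sinα = 163.7
Slice 5: Δl = 1.7/cos37.8° = 2.151 m; N'_5 = 212·cos37.8° = 167.5; c'Δl = 0.00; W sinα = 129.9
Slice 6: Δl = 2.7/cos47.9° = 4.027 m; N'_6 = 239·cos47.9° = 160.2; c'Δl = 0.00; W sinα = 177.3
Slice 7: Δl = 1.8/cos61.0° = 3.713 m; N'_7 = 60·cos61.0° = 29.1; c'Δl = 0.00; W sinα = 52.5
Σc'Δl = 0.0 kN/m; ΣN' = 1088.8 kN/m; ΣW sinα = 624.7 kN/m
Resisting = 0.0 + 1088.8·tan30.4° = 0.0 + 638.8 = 638.8 kN/m
FS = 638.8 / 624.7 = 1.022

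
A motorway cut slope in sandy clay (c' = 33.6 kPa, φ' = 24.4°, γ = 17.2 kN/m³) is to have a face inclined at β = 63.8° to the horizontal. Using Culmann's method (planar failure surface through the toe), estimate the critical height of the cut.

H_c = 28.09 m

Culmann's analysis gives the critical failure plane at α_cr = (β + φ')/2 = (63.8 + 24.4)/2 = 44.1°, and the critical height
H_c = (4c'/γ) · sinβ cosφ' / [1 − cos(β − φ')]
    = (4·33.6/17.2) · sin63.8°·cos24.4° / [1 − cos(39.4°)]
    = 7.814 · 0.8973·0.9107 / [1 − 0.7727]
    = 7.814 · 0.8171 / 0.2273
    = 28.09 m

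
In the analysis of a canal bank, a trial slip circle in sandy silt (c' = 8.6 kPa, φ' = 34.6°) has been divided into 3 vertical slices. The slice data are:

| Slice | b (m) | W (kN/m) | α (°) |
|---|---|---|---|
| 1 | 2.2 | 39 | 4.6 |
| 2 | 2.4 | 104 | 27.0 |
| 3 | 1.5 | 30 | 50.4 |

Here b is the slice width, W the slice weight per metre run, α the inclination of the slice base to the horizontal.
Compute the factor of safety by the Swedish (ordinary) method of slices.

FS = 2.26

Ordinary method of slices: FS = Σ[c'·Δl_i + (W_i cosα_i)·tanφ'] / Σ W_i sinα_i, with Δl_i = b_i / cosα_i.
Slice 1: Δl = 2.2/cos4.6° = 2.207 m; N'_1 = 39·cos4.6° = 38.9; c'Δl = 18.98; W sinα = 3.1
Slice 2: Δl = 2.4/cos27.0° = 2.694 m; N'_2 = 104·cos27.0° = 92.7; c'Δl = 23.16; W sinα = 47.2
Slice 3: Δl = 1.5/cos50.4° = 2.353 m; N'_3 = 30·cos50.4° = 19.1; c'Δl = 20.24; W sinα = 23.1
Σc'Δl = 62.4 kN/m; ΣN' = 150.7 kN/m; ΣW sinα = 73.5 kN/m
Resisting = 62.4 + 150.7·tan34.6° = 62.4 + 103.9 = 166.3 kN/m
FS = 166.3 / 73.5 = 2.264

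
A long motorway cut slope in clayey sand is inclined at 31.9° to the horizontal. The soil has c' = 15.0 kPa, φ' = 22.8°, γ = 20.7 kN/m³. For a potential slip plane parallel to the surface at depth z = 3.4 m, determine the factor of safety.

FS = 1.15

For an infinite slope with a slip plane parallel to the surface (no pore pressure): FS = [c' + γz cos²β tanφ'] / [γz sinβ cosβ].
γz = 20.7·3.4 = 70.38 kN/m²
Numerator = 15.0 + 70.38·cos²31.9°·tan22.8° = 15.0 + 70.38·0.7208·0.4204 = 36.323 kPa
Denominator = 70.38·sin31.9°·cos31.9° = 70.38·0.5284·0.8490 = 31.575 kPa
FS = 36.323 / 31.575 = 1.150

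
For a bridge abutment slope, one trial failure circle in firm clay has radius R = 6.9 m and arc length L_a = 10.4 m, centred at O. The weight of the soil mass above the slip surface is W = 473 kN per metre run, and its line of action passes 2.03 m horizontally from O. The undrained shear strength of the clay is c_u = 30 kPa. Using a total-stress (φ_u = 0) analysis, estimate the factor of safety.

FS = 2.24

Taking moments about the centre O, the resisting moment is provided by the undrained shear strength acting along the arc:
M_R = c_u·L_a·R = 30·10.40·6.9 = 2152.8 kN·m/m
M_D = W·d = 473·2.03 = 960.2 kN·m/m
FS = M_R / M_D = 2152.8 / 960.2 = 2.242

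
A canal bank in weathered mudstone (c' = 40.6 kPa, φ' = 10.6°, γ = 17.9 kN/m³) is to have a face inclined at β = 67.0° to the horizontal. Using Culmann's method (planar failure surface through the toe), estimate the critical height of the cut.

H_c = 18.38 m

Culmann's analysis gives the critical failure plane at α_cr = (β + φ')/2 = (67.0 + 10.6)/2 = 38.8°, and the critical height
H_c = (4c'/γ) · sinβ cosφ' / [1 − cos(β − φ')]
    = (4·40.6/17.9) · sin67.0°·cos10.6° / [1 − cos(56.4°)]
    = 9.073 · 0.9205·0.9829 / [1 − 0.5534]
    = 9.073 · 0.9048 / 0.4466
    = 18.38 m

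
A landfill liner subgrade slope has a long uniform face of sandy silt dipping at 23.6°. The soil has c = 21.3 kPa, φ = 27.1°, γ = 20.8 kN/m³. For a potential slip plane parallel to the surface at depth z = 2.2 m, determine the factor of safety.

FS = 2.44

For an infinite slope with a slip plane parallel to the surface (no pore pressure): FS = [c + γz cos²β tanφ] / [γz sinβ cosβ].
γz = 20.8·2.2 = 45.76 kN/m²
Numerator = 21.3 + 45.76·cos²23.6°·tan27.1° = 21.3 + 45.76·0.8397·0.5117 = 40.963 kPa
Denominator = 45.76·sin23.6°·cos23.6° = 45.76·0.4003·0.9164 = 16.788 kPa
FS = 40.963 / 16.788 = 2.440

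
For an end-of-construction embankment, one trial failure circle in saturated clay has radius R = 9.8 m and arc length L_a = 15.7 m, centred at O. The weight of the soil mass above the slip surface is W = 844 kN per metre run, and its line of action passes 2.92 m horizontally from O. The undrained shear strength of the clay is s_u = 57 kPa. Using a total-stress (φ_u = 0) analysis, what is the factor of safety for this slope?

FS = 3.56

Taking moments about the centre O, the resisting moment is provided by the undrained shear strength acting along the arc:
M_R = s_u·L_a·R = 57·15.70·9.8 = 8770.0 kN·m/m
M_D = W·d = 844·2.92 = 2464.5 kN·m/m
FS = M_R / M_D = 8770.0 / 2464.5 = 3.559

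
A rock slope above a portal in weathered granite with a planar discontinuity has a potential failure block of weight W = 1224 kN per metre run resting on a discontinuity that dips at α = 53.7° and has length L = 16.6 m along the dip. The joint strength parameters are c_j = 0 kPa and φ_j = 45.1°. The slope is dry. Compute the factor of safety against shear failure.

FS = 0.74

Resolving the block weight along and normal to the plane and applying the Mohr–Coulomb strength on the joint:
N' = W cosα = 1224·cos53.7° = 724.6 kN/m
Driving force T = W sinα = 1224·sin53.7° = 986.5 kN/m
Resisting force R = c_j·L + N'·tanφ_j = 0·16.6 + 724.6·tan45.1° = 0.0 + 727.2 = 727.2 kN/m
FS = R / T = 727.2 / 986.5 = 0.737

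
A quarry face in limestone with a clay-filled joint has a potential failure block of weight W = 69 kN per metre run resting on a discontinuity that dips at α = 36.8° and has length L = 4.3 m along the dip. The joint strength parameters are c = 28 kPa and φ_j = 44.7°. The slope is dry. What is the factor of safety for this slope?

FS = 4.24

Resolving the block weight along and normal to the plane and applying the Mohr–Coulomb strength on the joint:
N' = W cosα = 69·cos36.8° = 55.3 kN/m
Driving force T = W sinα = 69·sin36.8° = 41.3 kN/m
Resisting force R = c·L + N'·tanφ_j = 28·4.3 + 55.3·tan44.7° = 120.4 + 54.7 = 175.1 kN/m
FS = R / T = 175.1 / 41.3 = 4.236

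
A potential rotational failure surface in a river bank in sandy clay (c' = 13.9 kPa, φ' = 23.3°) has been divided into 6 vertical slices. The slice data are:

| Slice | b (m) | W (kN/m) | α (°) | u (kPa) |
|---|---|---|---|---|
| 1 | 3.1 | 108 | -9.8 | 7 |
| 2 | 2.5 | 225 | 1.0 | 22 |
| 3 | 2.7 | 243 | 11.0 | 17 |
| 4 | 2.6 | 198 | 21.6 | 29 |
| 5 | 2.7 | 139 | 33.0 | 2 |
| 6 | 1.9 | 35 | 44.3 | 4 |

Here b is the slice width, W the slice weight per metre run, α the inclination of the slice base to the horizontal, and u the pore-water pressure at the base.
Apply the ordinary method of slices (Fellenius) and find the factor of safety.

Ordinary method of slices: FS = Σ[c'·Δl_i + (W_i cosα_i − u_i·Δl_i)·tanφ'] / Σ W_i sinα_i, with Δl_i = b_i / cosα_i.
Slice 1: Δl = 3.1/cos(-9.8°) = 3.146 m; N'_1 = 108·cos(-9.8°) − 7·3.146 = 84.4; c'Δl = 43.73; W sinα = -18.4
Slice 2: Δl = 2.5/cos1.0° = 2.500 m; N'_2 = 225·cos1.0° − 22·2.500 = 170.0; c'Δl = 34.76; W sinα = 3.9
Slice 3: Δl = 2.7/cos11.0° = 2.751 m; N'_3 = 243·cos11.0° − 17·2.751 = 191.8; c'Δl = 38.23; W sinα = 46.4
Slice 4: Δl = 2.6/cos21.6° = 2.796 m; N'_4 = 198·cos21.6° − 29·2.796 = 103.0; c'Δl = 38.87; W sinα = 72.9
Slice 5: Δl = 2.7/cos33.0° = 3.219 m; N'_5 = 139·cos33.0° − 2·3.219 = 110.1; c'Δl = 44.75; W sinα = 75.7
Slice 6: Δl = 1.9/cos44.3° = 2.655 m; N'_6 = 35·cos44.3° − 4·2.655 = 14.4; c'Δl = 36.90; W sinα = 24.4
Σc'Δl = 237.2 kN/m; ΣN' = 673.7 kN/m; ΣW sinα = 204.9 kN/m
Resisting = 237.2 + 673.7·tan23.3° = 237.2 + 290.1 = 527.4 kN/m
FS = 527.4 / 204.9 = 2.573

FS = 2.57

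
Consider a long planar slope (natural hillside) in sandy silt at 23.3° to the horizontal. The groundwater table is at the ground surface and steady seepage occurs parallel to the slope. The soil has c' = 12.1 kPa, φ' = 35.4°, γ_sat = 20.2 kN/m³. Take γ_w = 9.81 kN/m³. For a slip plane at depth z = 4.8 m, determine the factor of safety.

FS = 1.19

With seepage parallel to the slope and the water table at the surface, the effective normal stress on the slip plane uses the buoyant unit weight γ' = γ_sat − γ_w while the driving shear stress uses γ_sat:
FS = [c' + γ' z cos²β tanφ'] / [γ_sat z sinβ cosβ]
γ' = 20.2 − 9.81 = 10.39 kN/m³
Numerator = 12.1 + 10.39·4.8·cos²23.3°·tan35.4° = 12.1 + 10.39·4.8·0.8435·0.7107 = 41.997 kPa
Denominator = 20.2·4.8·sin23.3°·cos23.3° = 20.2·4.8·0.3955·0.9184 = 35.224 kPa
FS = 41.997 / 35.224 = 1.192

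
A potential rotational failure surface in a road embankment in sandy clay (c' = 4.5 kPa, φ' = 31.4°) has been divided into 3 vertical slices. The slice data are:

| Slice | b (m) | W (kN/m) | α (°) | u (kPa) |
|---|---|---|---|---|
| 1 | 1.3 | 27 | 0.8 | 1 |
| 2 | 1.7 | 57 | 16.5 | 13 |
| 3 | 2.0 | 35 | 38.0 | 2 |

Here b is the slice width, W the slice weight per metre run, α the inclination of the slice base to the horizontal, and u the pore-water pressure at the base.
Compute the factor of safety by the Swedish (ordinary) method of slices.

Ordinary method of slices: FS = Σ[c'·Δl_i + (W_i cosα_i − u_i·Δl_i)·tanφ'] / Σ W_i sinα_i, with Δl_i = b_i / cosα_i.
Slice 1: Δl = 1.3/cos0.8° = 1.300 m; N'_1 = 27·cos0.8° − 1·1.300 = 25.7; c'Δl = 5.85; W sinα = 0.4
Slice 2: Δl = 1.7/cos16.5° = 1.773 m; N'_2 = 57·cos16.5° − 13·1.773 = 31.6; c'Δl = 7.98; W sinα = 16.2
Slice 3: Δl = 2.0/cos38.0° = 2.538 m; N'_3 = 35·cos38.0° − 2·2.538 = 22.5; c'Δl = 11.42; W sinα = 21.5
Σc'Δl = 25.3 kN/m; ΣN' = 79.8 kN/m; ΣW sinα = 38.1 kN/m
Resisting = 25.3 + 79.8·tan31.4° = 25.3 + 48.7 = 74.0 kN/m
FS = 74.0 / 38.1 = 1.941

FS = 1.94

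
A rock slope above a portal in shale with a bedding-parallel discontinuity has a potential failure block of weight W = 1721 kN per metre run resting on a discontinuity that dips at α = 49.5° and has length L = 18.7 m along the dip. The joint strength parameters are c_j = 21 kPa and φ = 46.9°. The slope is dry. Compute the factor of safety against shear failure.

Resolving the block weight along and normal to the plane and applying the Mohr–Coulomb strength on the joint:
N' = W cosα = 1721·cos49.5° = 1117.7 kN/m
Driving force T = W sinα = 1721·sin49.5° = 1308.7 kN/m
Resisting force R = c_j·L + N'·tanφ = 21·18.7 + 1117.7·tan46.9° = 392.7 + 1194.4 = 1587.1 kN/m
FS = R / T = 1587.1 / 1308.7 = 1.213

FS = 1.21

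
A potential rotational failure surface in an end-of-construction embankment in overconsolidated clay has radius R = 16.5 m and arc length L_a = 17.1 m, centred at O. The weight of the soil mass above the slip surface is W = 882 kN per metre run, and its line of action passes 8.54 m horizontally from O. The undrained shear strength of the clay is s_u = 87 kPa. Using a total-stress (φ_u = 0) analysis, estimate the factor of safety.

Taking moments about the centre O, the resisting moment is provided by the undrained shear strength acting along the arc:
M_R = s_u·L_a·R = 87·17.10·16.5 = 24547.0 kN·m/m
M_D = W·d = 882·8.54 = 7532.3 kN·m/m
FS = M_R / M_D = 24547.0 / 7532.3 = 3.259

FS = 3.26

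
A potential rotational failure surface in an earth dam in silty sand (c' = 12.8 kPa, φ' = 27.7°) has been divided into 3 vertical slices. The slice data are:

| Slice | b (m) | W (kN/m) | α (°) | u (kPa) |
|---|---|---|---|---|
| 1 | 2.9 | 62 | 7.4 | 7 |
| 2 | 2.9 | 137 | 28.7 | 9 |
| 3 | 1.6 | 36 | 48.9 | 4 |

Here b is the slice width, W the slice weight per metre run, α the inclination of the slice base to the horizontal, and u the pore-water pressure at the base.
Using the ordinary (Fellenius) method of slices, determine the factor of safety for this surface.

FS = 1.86

Ordinary method of slices: FS = Σ[c'·Δl_i + (W_i cosα_i − u_i·Δl_i)·tanφ'] / Σ W_i sinα_i, with Δl_i = b_i / cosα_i.
Slice 1: Δl = 2.9/cos7.4° = 2.924 m; N'_1 = 62·cos7.4° − 7·2.924 = 41.0; c'Δl = 37.43; W sinα = 8.0
Slice 2: Δl = 2.9/cos28.7° = 3.306 m; N'_2 = 137·cos28.7° − 9·3.306 = 90.4; c'Δl = 42.32; W sinα = 65.8
Slice 3: Δl = 1.6/cos48.9° = 2.434 m; N'_3 = 36·cos48.9° − 4·2.434 = 13.9; c'Δl = 31.15; W sinα = 27.1
Σc'Δl = 110.9 kN/m; ΣN' = 145.4 kN/m; ΣW sinα = 100.9 kN/m
Resisting = 110.9 + 145.4·tan27.7° = 110.9 + 76.3 = 187.2 kN/m
FS = 187.2 / 100.9 = 1.855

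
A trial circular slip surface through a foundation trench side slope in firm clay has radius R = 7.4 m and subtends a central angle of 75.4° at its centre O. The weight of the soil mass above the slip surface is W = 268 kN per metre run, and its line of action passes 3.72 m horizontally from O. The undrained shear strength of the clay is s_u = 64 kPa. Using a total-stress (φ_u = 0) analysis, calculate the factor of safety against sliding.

FS = 4.63

Taking moments about the centre O, the resisting moment is provided by the undrained shear strength acting along the arc:
Arc length L_a = R·θ = 7.4·(75.4°·π/180) = 7.4·1.3160 = 9.74 m
M_R = s_u·L_a·R = 64·9.74·7.4 = 4612.0 kN·m/m
M_D = W·d = 268·3.72 = 997.0 kN·m/m
FS = M_R / M_D = 4612.0 / 997.0 = 4.626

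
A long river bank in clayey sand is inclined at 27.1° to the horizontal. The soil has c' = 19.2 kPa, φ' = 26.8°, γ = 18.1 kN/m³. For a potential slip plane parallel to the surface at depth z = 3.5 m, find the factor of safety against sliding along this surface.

FS = 1.73

For an infinite slope with a slip plane parallel to the surface (no pore pressure): FS = [c' + γz cos²β tanφ'] / [γz sinβ cosβ].
γz = 18.1·3.5 = 63.35 kN/m²
Numerator = 19.2 + 63.35·cos²27.1°·tan26.8° = 19.2 + 63.35·0.7925·0.5051 = 44.560 kPa
Denominator = 63.35·sin27.1°·cos27.1° = 63.35·0.4555·0.8902 = 25.690 kPa
FS = 44.560 / 25.690 = 1.734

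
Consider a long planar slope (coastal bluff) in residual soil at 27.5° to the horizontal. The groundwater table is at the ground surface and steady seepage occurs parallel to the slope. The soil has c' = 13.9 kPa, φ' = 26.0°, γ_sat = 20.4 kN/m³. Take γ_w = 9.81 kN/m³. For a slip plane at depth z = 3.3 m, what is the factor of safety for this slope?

FS = 0.99

With seepage parallel to the slope and the water table at the surface, the effective normal stress on the slip plane uses the buoyant unit weight γ' = γ_sat − γ_w while the driving shear stress uses γ_sat:
FS = [c' + γ' z cos²β tanφ'] / [γ_sat z sinβ cosβ]
γ' = 20.4 − 9.81 = 10.59 kN/m³
Numerator = 13.9 + 10.59·3.3·cos²27.5°·tan26.0° = 13.9 + 10.59·3.3·0.7868·0.4877 = 27.311 kPa
Denominator = 20.4·3.3·sin27.5°·cos27.5° = 20.4·3.3·0.4617·0.8870 = 27.573 kPa
FS = 27.311 / 27.573 = 0.990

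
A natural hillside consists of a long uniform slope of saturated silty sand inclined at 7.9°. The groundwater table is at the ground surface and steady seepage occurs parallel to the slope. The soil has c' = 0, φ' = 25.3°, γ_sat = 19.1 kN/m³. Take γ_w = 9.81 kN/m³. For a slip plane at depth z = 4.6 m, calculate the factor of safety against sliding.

With seepage parallel to the slope and the water table at the surface, the effective normal stress on the slip plane uses the buoyant unit weight γ' = γ_sat − γ_w while the driving shear stress uses γ_sat:
FS = [c' + γ' z cos²β tanφ'] / [γ_sat z sinβ cosβ]
(For c' = 0 this reduces to FS = (γ'/γ_sat)·tanφ'/tanβ.)
γ' = 19.1 − 9.81 = 9.29 kN/m³
Numerator = 0.0 + 9.29·4.6·cos²7.9°·tan25.3° = 0.0 + 9.29·4.6·0.9811·0.4727 = 19.819 kPa
Denominator = 19.1·4.6·sin7.9°·cos7.9° = 19.1·4.6·0.1374·0.9905 = 11.961 kPa
FS = 19.819 / 11.961 = 1.657

FS = 1.66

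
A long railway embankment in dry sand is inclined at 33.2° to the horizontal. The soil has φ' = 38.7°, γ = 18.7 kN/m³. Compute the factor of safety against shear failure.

For a dry cohesionless infinite slope the factor of safety is FS = tanφ' / tanβ.
FS = tan38.7° / tan33.2° = 0.8012 / 0.6544 = 1.224

FS = 1.22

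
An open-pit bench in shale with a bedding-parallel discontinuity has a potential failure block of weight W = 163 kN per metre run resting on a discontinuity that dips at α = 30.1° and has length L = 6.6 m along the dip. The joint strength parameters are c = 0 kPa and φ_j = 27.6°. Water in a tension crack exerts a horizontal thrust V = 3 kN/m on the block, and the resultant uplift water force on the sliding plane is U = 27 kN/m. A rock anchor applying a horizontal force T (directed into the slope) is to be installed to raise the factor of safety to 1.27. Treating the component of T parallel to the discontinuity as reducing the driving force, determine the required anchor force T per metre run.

T = 35 kN/m

Resolving forces along and normal to the sliding plane, with the horizontal anchor force T adding T·sinα to the effective normal force and T·cosα acting up the plane against the driving force:
FS = [cL + (W cosα − U − V sinα + T sinα) tanφ_j] / [W sinα + V cosα − T cosα]
Without the anchor: N' = 112.5 kN/m, driving T_d = 84.3 kN/m, resisting R = 0·6.6 + 112.5·tan27.6° = 58.8 kN/m, FS = 0.70.
Setting FS = 1.27 and solving for T:
1.27·(84.3 − T cos30.1°) = 58.8 + T sin30.1°·tan27.6°
T·(sin30.1°·tan27.6° + 1.27·cos30.1°) = 1.27·84.3 − 58.8
T·(0.5015·0.5228 + 1.27·0.8652) = 107.1 − 58.8 = 48.3
T·1.3609 = 48.3
T = 35.5 kN/m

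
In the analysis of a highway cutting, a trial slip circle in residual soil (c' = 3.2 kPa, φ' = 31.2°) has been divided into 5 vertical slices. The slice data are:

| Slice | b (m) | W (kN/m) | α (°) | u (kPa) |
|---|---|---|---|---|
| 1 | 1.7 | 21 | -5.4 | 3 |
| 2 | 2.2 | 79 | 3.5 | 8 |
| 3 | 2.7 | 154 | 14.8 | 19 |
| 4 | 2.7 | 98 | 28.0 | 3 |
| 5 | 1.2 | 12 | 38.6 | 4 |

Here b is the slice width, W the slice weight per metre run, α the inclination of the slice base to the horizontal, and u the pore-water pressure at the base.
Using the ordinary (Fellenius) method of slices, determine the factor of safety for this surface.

FS = 1.98

Ordinary method of slices: FS = Σ[c'·Δl_i + (W_i cosα_i − u_i·Δl_i)·tanφ'] / Σ W_i sinα_i, with Δl_i = b_i / cosα_i.
Slice 1: Δl = 1.7/cos(-5.4°) = 1.708 m; N'_1 = 21·cos(-5.4°) − 3·1.708 = 15.8; c'Δl = 5.46; W sinα = -2.0
Slice 2: Δl = 2.2/cos3.5° = 2.204 m; N'_2 = 79·cos3.5° − 8·2.204 = 61.2; c'Δl = 7.05; W sinα = 4.8
Slice 3: Δl = 2.7/cos14.8° = 2.793 m; N'_3 = 154·cos14.8° − 19·2.793 = 95.8; c'Δl = 8.94; W sinα = 39.3
Slice 4: Δl = 2.7/cos28.0° = 3.058 m; N'_4 = 98·cos28.0° − 3·3.058 = 77.4; c'Δl = 9.79; W sinα = 46.0
Slice 5: Δl = 1.2/cos38.6° = 1.535 m; N'_5 = 12·cos38.6° − 4·1.535 = 3.2; c'Δl = 4.91; W sinα = 7.5
Σc'Δl = 36.2 kN/m; ΣN' = 253.4 kN/m; ΣW sinα = 95.7 kN/m
Resisting = 36.2 + 253.4·tan31.2° = 36.2 + 153.5 = 189.6 kN/m
FS = 189.6 / 95.7 = 1.982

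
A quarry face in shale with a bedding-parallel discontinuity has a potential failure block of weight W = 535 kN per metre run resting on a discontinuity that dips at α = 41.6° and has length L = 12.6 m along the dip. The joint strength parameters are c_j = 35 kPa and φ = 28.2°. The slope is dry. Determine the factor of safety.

FS = 1.85

Resolving the block weight along and normal to the plane and applying the Mohr–Coulomb strength on the joint:
N' = W cosα = 535·cos41.6° = 400.1 kN/m
Driving force T = W sinα = 535·sin41.6° = 355.2 kN/m
Resisting force R = c_j·L + N'·tanφ = 35·12.6 + 400.1·tan28.2° = 441.0 + 214.5 = 655.5 kN/m
FS = R / T = 655.5 / 355.2 = 1.845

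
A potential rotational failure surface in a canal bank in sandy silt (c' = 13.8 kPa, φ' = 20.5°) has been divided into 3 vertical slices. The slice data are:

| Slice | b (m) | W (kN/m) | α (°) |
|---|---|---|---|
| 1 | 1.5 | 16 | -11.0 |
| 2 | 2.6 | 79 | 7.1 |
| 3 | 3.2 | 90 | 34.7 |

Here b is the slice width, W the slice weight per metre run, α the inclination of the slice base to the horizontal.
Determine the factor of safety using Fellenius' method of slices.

Ordinary method of slices: FS = Σ[c'·Δl_i + (W_i cosα_i)·tanφ'] / Σ W_i sinα_i, with Δl_i = b_i / cosα_i.
Slice 1: Δl = 1.5/cos(-11.0°) = 1.528 m; N'_1 = 16·cos(-11.0°) = 15.7; c'Δl = 21.09; W sinα = -3.1
Slice 2: Δl = 2.6/cos7.1° = 2.620 m; N'_2 = 79·cos7.1° = 78.4; c'Δl = 36.16; W sinα = 9.8
Slice 3: Δl = 3.2/cos34.7° = 3.892 m; N'_3 = 90·cos34.7° = 74.0; c'Δl = 53.71; W sinα = 51.2
Σc'Δl = 111.0 kN/m; ΣN' = 168.1 kN/m; ΣW sinα = 57.9 kN/m
Resisting = 111.0 + 168.1·tan20.5° = 111.0 + 62.8 = 173.8 kN/m
FS = 173.8 / 57.9 = 2.999

FS = 3.00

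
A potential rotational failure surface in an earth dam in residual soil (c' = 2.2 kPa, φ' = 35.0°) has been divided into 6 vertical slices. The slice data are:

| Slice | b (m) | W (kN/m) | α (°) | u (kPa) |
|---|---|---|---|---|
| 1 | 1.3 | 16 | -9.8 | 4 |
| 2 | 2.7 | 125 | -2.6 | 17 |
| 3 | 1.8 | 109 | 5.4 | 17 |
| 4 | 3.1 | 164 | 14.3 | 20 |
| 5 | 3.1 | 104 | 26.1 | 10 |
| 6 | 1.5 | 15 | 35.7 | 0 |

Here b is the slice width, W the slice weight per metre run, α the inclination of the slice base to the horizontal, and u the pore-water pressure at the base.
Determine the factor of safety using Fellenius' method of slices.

FS = 2.73

Ordinary method of slices: FS = Σ[c'·Δl_i + (W_i cosα_i − u_i·Δl_i)·tanφ'] / Σ W_i sinα_i, with Δl_i = b_i / cosα_i.
Slice 1: Δl = 1.3/cos(-9.8°) = 1.319 m; N'_1 = 16·cos(-9.8°) − 4·1.319 = 10.5; c'Δl = 2.90; W sinα = -2.7
Slice 2: Δl = 2.7/cos(-2.6°) = 2.703 m; N'_2 = 125·cos(-2.6°) − 17·2.703 = 78.9; c'Δl = 5.95; W sinα = -5.7
Slice 3: Δl = 1.8/cos5.4° = 1.808 m; N'_3 = 109·cos5.4° − 17·1.808 = 77.8; c'Δl = 3.98; W sinα = 10.3
Slice 4: Δl = 3.1/cos14.3° = 3.199 m; N'_4 = 164·cos14.3° − 20·3.199 = 94.9; c'Δl = 7.04; W sinα = 40.5
Slice 5: Δl = 3.1/cos26.1° = 3.452 m; N'_5 = 104·cos26.1° − 10·3.452 = 58.9; c'Δl = 7.59; W sinα = 45.8
Slice 6: Δl = 1.5/cos35.7° = 1.847 m; N'_6 = 15·cos35.7° − 0·1.847 = 12.2; c'Δl = 4.06; W sinα = 8.8
Σc'Δl = 31.5 kN/m; ΣN' = 333.2 kN/m; ΣW sinα = 96.9 kN/m
Resisting = 31.5 + 333.2·tan35.0° = 31.5 + 233.3 = 264.8 kN/m
FS = 264.8 / 96.9 = 2.734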